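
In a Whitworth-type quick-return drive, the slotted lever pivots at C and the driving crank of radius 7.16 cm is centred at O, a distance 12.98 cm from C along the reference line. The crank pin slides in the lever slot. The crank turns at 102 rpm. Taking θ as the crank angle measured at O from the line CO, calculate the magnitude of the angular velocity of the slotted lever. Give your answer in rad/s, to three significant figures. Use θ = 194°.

10.6

ω = 10.68 rad/s (from 102 rpm).
Crank pin A relative to C: A = (d + r cosθ, r sinθ); lever angle φ = atan2(r sinθ, d + r cosθ).
Differentiating tanφ: φ̇ = rω(d cosθ + r)/(d² + r² + 2dr cosθ).
d² + r² + 2dr cosθ = |CA|² = 0.00393936 m²;  d cosθ + r = -0.054344 m.
|ω_lever| = |0.0716·10.68·-0.054344| / 0.00393936 = 10.55 rad/s.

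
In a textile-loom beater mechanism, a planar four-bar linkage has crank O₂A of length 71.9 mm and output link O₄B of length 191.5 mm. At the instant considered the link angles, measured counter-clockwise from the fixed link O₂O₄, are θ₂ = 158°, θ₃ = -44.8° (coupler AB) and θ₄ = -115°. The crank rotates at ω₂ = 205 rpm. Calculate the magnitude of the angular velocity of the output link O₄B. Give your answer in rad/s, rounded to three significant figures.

3.32

ω₂ = 21.47 rad/s (from 205 rpm).
Differentiating the loop-closure r₂e^{iθ₂}+r₃e^{iθ₃}=r₁+r₄e^{iθ₄} gives r₂ω₂e^{iθ₂}+r₃ω₃e^{iθ₃}=r₄ω₄e^{iθ₄}.
Eliminating the other unknown: ω₄ = r₂ω₂ sin(θ₂−θ₃) / [r₄ sin(θ₄−θ₃)].
Numerator sine = -0.38752; denominator sine = -0.94088.
Result = 0.0719·21.47·(-0.38752) / (0.1915·(-0.94088)) = +3.3197 rad/s; magnitude 3.3197 rad/s.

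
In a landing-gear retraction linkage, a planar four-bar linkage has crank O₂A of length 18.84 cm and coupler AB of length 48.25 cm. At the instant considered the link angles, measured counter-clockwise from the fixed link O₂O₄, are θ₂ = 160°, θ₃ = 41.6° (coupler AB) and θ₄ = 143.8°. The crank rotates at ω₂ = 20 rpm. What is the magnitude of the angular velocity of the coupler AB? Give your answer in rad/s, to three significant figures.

ω₂ = 2.094 rad/s (from 20 rpm).
Differentiating the loop-closure r₂e^{iθ₂}+r₃e^{iθ₃}=r₁+r₄e^{iθ₄} gives r₂ω₂e^{iθ₂}+r₃ω₃e^{iθ₃}=r₄ω₄e^{iθ₄}.
Eliminating the other unknown: ω₃ = r₂ω₂ sin(θ₄−θ₂) / [r₃ sin(θ₃−θ₄)].
Numerator sine = -0.27899; denominator sine = -0.97742.
Result = 0.1884·2.094·(-0.27899) / (0.4825·(-0.97742)) = +0.23343 rad/s; magnitude 0.23343 rad/s.

0.233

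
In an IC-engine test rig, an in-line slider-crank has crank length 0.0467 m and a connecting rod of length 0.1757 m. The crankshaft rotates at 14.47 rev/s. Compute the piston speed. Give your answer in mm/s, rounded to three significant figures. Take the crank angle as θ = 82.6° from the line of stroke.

ω = 2π·14.5 = 90.92 rad/s
For an in-line slider-crank, x = r cosθ + √(L² − r² sin²θ), so v = −rω sinθ·[1 + r cosθ/√(L² − r² sin²θ)].
With r = 0.0467 m, L = 0.1757 m, θ = 82.6°: √(L² − r² sin²θ) = 0.16949 m.
v = −0.0467·90.92·0.99167·[1 + 0.0467·0.12880/0.16949] = -4.3599 m/s.
|v| = 4.3599 m/s = 4359.9 mm/s.

4360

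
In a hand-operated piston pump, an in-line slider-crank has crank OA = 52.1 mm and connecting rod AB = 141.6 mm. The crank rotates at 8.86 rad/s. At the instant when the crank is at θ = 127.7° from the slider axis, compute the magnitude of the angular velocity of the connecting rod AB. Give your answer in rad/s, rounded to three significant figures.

ω = 8.86 rad/s
The rod makes angle φ with the slider axis where L sinφ = r sinθ; differentiating, L cosφ·φ̇ = r ω cosθ.
L cosφ = √(L² − r² sin²θ) = 0.13547 m.
|ω_rod| = r ω |cosθ| / √(L² − r² sin²θ) = 0.0521·8.86·0.61153/0.13547 = 2.0838 rad/s.

2.08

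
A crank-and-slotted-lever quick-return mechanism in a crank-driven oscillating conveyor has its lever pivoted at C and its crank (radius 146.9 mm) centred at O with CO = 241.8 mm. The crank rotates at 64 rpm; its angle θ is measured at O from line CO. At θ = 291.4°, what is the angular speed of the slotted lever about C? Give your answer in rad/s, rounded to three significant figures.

ω = 6.702 rad/s (from 64 rpm).
Crank pin A relative to C: A = (d + r cosθ, r sinθ); lever angle φ = atan2(r sinθ, d + r cosθ).
Differentiating tanφ: φ̇ = rω(d cosθ + r)/(d² + r² + 2dr cosθ).
d² + r² + 2dr cosθ = |CA|² = 0.105968 m²;  d cosθ + r = +0.23513 m.
|ω_lever| = |0.1469·6.702·+0.23513| / 0.105968 = 2.1845 rad/s.

2.18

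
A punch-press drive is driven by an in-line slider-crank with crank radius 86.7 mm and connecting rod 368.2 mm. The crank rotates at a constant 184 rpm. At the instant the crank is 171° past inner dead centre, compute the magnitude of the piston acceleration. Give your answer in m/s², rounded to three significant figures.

ω = 2π·184/60 = 19.27 rad/s
x(θ) = r cosθ + √(L² − r² sin²θ); with ω constant, a = ω²·d²x/dθ².
d²x/dθ² = −r cosθ − r²(cos2θ)/√u − r⁴ sin²2θ/(4u^{3/2}),  u = L² − r² sin²θ = 0.135387 m².
Substituting r = 0.0867 m, L = 0.3682 m, θ = 171°: d²x/dθ² = +0.066176 m.
a = ω²·d²x/dθ² = (19.27)²·(+0.066176) = +24.569 m/s²;  |a| = 24.569 m/s².

24.6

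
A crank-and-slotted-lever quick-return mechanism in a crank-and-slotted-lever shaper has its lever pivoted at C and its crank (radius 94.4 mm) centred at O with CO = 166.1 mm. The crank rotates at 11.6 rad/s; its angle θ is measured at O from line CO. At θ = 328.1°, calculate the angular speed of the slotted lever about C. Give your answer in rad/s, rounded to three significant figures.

4.08

ω = 11.6 rad/s
Crank pin A relative to C: A = (d + r cosθ, r sinθ); lever angle φ = atan2(r sinθ, d + r cosθ).
Differentiating tanφ: φ̇ = rω(d cosθ + r)/(d² + r² + 2dr cosθ).
d² + r² + 2dr cosθ = |CA|² = 0.0631241 m²;  d cosθ + r = +0.23541 m.
|ω_lever| = |0.0944·11.6·+0.23541| / 0.0631241 = 4.0838 rad/s.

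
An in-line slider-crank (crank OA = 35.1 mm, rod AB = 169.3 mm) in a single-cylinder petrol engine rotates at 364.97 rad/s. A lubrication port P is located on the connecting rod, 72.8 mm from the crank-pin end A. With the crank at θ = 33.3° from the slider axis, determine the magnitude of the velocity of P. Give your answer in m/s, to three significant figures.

9.72

ω = 365 rad/s.  Crank-pin speed |V_A| = rω = 12.81 m/s, perpendicular to OA.
Rod angle: sinφ = −(r/L) sinθ ⇒ φ = -6.536°; ω_rod = −rω cosθ/√(L²−r²sin²θ) = -63.657 rad/s.
V_P = V_A + ω_rod × AP, with AP = 0.0728 m along the rod.
Components: V_Px = −rω sinθ − a·ω_rod·sinφ = -7.5607 m/s;  V_Py = rω cosθ + a·ω_rod·cosφ = +6.103 m/s.
|V_P| = √(V_Px² + V_Py²) = 9.7165 m/s.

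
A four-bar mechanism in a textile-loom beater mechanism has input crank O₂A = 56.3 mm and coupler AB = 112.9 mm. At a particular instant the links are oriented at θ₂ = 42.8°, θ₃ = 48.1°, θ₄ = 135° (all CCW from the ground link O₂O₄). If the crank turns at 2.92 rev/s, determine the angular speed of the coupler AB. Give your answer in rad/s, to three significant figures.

9.16

ω₂ = 18.35 rad/s (from 2.92 rev/s).
Differentiating the loop-closure r₂e^{iθ₂}+r₃e^{iθ₃}=r₁+r₄e^{iθ₄} gives r₂ω₂e^{iθ₂}+r₃ω₃e^{iθ₃}=r₄ω₄e^{iθ₄}.
Eliminating the other unknown: ω₃ = r₂ω₂ sin(θ₄−θ₂) / [r₃ sin(θ₃−θ₄)].
Numerator sine = +0.99926; denominator sine = -0.99854.
Result = 0.0563·18.35·(+0.99926) / (0.1129·(-0.99854)) = -9.1557 rad/s; magnitude 9.1557 rad/s.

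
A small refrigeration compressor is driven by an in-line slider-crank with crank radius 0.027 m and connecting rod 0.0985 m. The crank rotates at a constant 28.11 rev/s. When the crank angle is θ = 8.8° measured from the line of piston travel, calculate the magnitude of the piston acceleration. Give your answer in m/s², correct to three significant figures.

1050

ω = 2π·28.1 = 176.6 rad/s
x(θ) = r cosθ + √(L² − r² sin²θ); with ω constant, a = ω²·d²x/dθ².
d²x/dθ² = −r cosθ − r²(cos2θ)/√u − r⁴ sin²2θ/(4u^{3/2}),  u = L² − r² sin²θ = 0.00968519 m².
Substituting r = 0.027 m, L = 0.0985 m, θ = 8.8°: d²x/dθ² = -0.033756 m.
a = ω²·d²x/dθ² = (176.6)²·(-0.033756) = -1053 m/s²;  |a| = 1053 m/s².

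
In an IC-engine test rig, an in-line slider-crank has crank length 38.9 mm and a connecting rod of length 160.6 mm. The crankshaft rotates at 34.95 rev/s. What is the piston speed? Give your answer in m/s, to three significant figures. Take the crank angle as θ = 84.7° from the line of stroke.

ω = 2π·35 = 219.6 rad/s
For an in-line slider-crank, x = r cosθ + √(L² − r² sin²θ), so v = −rω sinθ·[1 + r cosθ/√(L² − r² sin²θ)].
With r = 0.0389 m, L = 0.1606 m, θ = 84.7°: √(L² − r² sin²θ) = 0.15586 m.
v = −0.0389·219.6·0.99572·[1 + 0.0389·0.09237/0.15586] = -8.7019 m/s.
|v| = 8.7019 m/s.

8.70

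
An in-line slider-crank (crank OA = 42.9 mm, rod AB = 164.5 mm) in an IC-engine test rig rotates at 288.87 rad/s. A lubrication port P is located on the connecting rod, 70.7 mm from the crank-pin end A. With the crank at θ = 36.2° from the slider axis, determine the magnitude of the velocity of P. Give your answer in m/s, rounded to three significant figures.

9.82

ω = 288.9 rad/s.  Crank-pin speed |V_A| = rω = 12.393 m/s, perpendicular to OA.
Rod angle: sinφ = −(r/L) sinθ ⇒ φ = -8.860°; ω_rod = −rω cosθ/√(L²−r²sin²θ) = -61.526 rad/s.
V_P = V_A + ω_rod × AP, with AP = 0.0707 m along the rod.
Components: V_Px = −rω sinθ − a·ω_rod·sinφ = -7.9891 m/s;  V_Py = rω cosθ + a·ω_rod·cosφ = +5.7023 m/s.
|V_P| = √(V_Px² + V_Py²) = 9.8154 m/s.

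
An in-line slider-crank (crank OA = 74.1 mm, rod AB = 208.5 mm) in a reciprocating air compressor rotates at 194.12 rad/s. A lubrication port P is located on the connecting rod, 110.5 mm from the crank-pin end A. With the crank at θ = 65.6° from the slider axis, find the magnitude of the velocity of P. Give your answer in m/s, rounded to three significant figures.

14.4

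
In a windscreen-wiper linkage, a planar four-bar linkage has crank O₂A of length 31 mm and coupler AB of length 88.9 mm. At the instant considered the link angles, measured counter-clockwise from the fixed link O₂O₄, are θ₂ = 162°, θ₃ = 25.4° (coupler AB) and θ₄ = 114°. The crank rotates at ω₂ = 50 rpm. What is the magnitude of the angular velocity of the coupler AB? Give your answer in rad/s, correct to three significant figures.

ω₂ = 5.236 rad/s (from 50 rpm).
Differentiating the loop-closure r₂e^{iθ₂}+r₃e^{iθ₃}=r₁+r₄e^{iθ₄} gives r₂ω₂e^{iθ₂}+r₃ω₃e^{iθ₃}=r₄ω₄e^{iθ₄}.
Eliminating the other unknown: ω₃ = r₂ω₂ sin(θ₄−θ₂) / [r₃ sin(θ₃−θ₄)].
Numerator sine = -0.74314; denominator sine = -0.99970.
Result = 0.031·5.236·(-0.74314) / (0.0889·(-0.99970)) = +1.3573 rad/s; magnitude 1.3573 rad/s.

1.36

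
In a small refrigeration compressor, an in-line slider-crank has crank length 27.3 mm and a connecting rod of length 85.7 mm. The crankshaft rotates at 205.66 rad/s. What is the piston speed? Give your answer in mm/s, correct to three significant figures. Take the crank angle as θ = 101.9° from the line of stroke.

5110

ω = 205.7 rad/s
For an in-line slider-crank, x = r cosθ + √(L² − r² sin²θ), so v = −rω sinθ·[1 + r cosθ/√(L² − r² sin²θ)].
With r = 0.0273 m, L = 0.0857 m, θ = 101.9°: √(L² − r² sin²θ) = 0.08143 m.
v = −0.0273·205.7·0.97851·[1 + 0.0273·-0.20620/0.08143] = -5.1141 m/s.
|v| = 5.1141 m/s = 5114.1 mm/s.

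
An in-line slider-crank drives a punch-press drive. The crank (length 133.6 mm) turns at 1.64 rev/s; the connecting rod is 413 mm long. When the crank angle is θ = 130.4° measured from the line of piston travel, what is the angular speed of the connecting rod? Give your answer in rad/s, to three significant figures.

ω = 10.3 rad/s (converted from 1.64 rev/s).
The rod makes angle φ with the slider axis where L sinφ = r sinθ; differentiating, L cosφ·φ̇ = r ω cosθ.
L cosφ = √(L² − r² sin²θ) = 0.40027 m.
|ω_rod| = r ω |cosθ| / √(L² − r² sin²θ) = 0.1336·10.3·0.64812/0.40027 = 2.2291 rad/s.

2.23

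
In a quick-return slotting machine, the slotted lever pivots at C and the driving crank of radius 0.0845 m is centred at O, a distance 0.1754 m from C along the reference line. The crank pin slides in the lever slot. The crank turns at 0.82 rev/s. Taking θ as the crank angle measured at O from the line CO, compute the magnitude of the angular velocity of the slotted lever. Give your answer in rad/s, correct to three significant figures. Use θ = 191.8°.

4.27

ω = 5.152 rad/s (from 0.82 rev/s).
Crank pin A relative to C: A = (d + r cosθ, r sinθ); lever angle φ = atan2(r sinθ, d + r cosθ).
Differentiating tanφ: φ̇ = rω(d cosθ + r)/(d² + r² + 2dr cosθ).
d² + r² + 2dr cosθ = |CA|² = 0.00888924 m²;  d cosθ + r = -0.087193 m.
|ω_lever| = |0.0845·5.152·-0.087193| / 0.00888924 = 4.2704 rad/s.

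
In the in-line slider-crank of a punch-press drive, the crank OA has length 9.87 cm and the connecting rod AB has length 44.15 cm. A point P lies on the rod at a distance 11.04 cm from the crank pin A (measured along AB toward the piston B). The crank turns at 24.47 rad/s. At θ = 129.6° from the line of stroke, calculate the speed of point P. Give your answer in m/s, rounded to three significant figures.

2.13

ω = 24.47 rad/s.  Crank-pin speed |V_A| = rω = 2.4152 m/s, perpendicular to OA.
Rod angle: sinφ = −(r/L) sinθ ⇒ φ = -9.919°; ω_rod = −rω cosθ/√(L²−r²sin²θ) = +3.5399 rad/s.
V_P = V_A + ω_rod × AP, with AP = 0.1104 m along the rod.
Components: V_Px = −rω sinθ − a·ω_rod·sinφ = -1.7936 m/s;  V_Py = rω cosθ + a·ω_rod·cosφ = -1.1545 m/s.
|V_P| = √(V_Px² + V_Py²) = 2.1331 m/s.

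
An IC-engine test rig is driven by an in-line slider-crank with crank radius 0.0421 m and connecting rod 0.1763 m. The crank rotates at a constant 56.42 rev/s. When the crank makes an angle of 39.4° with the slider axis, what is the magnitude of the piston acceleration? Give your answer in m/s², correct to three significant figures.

ω = 2π·56.4 = 354.5 rad/s
x(θ) = r cosθ + √(L² − r² sin²θ); with ω constant, a = ω²·d²x/dθ².
d²x/dθ² = −r cosθ − r²(cos2θ)/√u − r⁴ sin²2θ/(4u^{3/2}),  u = L² − r² sin²θ = 0.0303676 m².
Substituting r = 0.0421 m, L = 0.1763 m, θ = 39.4°: d²x/dθ² = -0.03465 m.
a = ω²·d²x/dθ² = (354.5)²·(-0.03465) = -4354.5 m/s²;  |a| = 4354.5 m/s².

4350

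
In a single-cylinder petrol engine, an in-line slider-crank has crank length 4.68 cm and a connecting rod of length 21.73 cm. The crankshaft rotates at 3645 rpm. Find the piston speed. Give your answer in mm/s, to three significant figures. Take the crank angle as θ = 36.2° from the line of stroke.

12400

ω = 2π·3645/60 = 381.7 rad/s
For an in-line slider-crank, x = r cosθ + √(L² − r² sin²θ), so v = −rω sinθ·[1 + r cosθ/√(L² − r² sin²θ)].
With r = 0.0468 m, L = 0.2173 m, θ = 36.2°: √(L² − r² sin²θ) = 0.21553 m.
v = −0.0468·381.7·0.59061·[1 + 0.0468·0.80696/0.21553] = -12.399 m/s.
|v| = 12.399 m/s = 12399 mm/s.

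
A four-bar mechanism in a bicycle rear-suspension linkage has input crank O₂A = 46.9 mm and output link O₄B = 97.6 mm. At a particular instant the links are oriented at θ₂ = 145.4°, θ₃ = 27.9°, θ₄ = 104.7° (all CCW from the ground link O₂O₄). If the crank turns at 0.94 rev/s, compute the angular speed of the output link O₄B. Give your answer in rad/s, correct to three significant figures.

2.59

ω₂ = 5.906 rad/s (from 0.94 rev/s).
Differentiating the loop-closure r₂e^{iθ₂}+r₃e^{iθ₃}=r₁+r₄e^{iθ₄} gives r₂ω₂e^{iθ₂}+r₃ω₃e^{iθ₃}=r₄ω₄e^{iθ₄}.
Eliminating the other unknown: ω₄ = r₂ω₂ sin(θ₂−θ₃) / [r₄ sin(θ₄−θ₃)].
Numerator sine = +0.88701; denominator sine = +0.97358.
Result = 0.0469·5.906·(+0.88701) / (0.0976·(+0.97358)) = +2.5858 rad/s; magnitude 2.5858 rad/s.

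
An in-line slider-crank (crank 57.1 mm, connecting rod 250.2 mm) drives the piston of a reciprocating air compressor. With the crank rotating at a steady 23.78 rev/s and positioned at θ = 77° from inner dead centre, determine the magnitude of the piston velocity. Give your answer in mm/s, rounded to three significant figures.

8750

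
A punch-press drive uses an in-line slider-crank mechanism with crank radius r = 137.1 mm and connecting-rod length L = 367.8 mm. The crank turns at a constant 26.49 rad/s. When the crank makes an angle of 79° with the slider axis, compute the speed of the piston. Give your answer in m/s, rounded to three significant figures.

3.84

ω = 26.49 rad/s
For an in-line slider-crank, x = r cosθ + √(L² − r² sin²θ), so v = −rω sinθ·[1 + r cosθ/√(L² − r² sin²θ)].
With r = 0.1371 m, L = 0.3678 m, θ = 79°: √(L² − r² sin²θ) = 0.34229 m.
v = −0.1371·26.49·0.98163·[1 + 0.1371·0.19081/0.34229] = -3.8375 m/s.
|v| = 3.8375 m/s.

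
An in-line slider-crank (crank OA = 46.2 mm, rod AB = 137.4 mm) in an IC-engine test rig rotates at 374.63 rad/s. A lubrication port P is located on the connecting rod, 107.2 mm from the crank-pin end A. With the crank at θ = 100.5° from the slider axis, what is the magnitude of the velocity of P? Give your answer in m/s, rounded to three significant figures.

ω = 374.6 rad/s.  Crank-pin speed |V_A| = rω = 17.308 m/s, perpendicular to OA.
Rod angle: sinφ = −(r/L) sinθ ⇒ φ = -19.306°; ω_rod = −rω cosθ/√(L²−r²sin²θ) = +24.324 rad/s.
V_P = V_A + ω_rod × AP, with AP = 0.1072 m along the rod.
Components: V_Px = −rω sinθ − a·ω_rod·sinφ = -16.156 m/s;  V_Py = rω cosθ + a·ω_rod·cosφ = -0.69326 m/s.
|V_P| = √(V_Px² + V_Py²) = 16.171 m/s.

16.2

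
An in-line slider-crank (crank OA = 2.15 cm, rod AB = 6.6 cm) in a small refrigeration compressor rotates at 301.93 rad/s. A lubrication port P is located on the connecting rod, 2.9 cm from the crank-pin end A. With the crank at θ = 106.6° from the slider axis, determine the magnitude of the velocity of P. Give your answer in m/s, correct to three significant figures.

6.04

ω = 301.9 rad/s.  Crank-pin speed |V_A| = rω = 6.4915 m/s, perpendicular to OA.
Rod angle: sinφ = −(r/L) sinθ ⇒ φ = -18.191°; ω_rod = −rω cosθ/√(L²−r²sin²θ) = +29.577 rad/s.
V_P = V_A + ω_rod × AP, with AP = 0.029 m along the rod.
Components: V_Px = −rω sinθ − a·ω_rod·sinφ = -5.9532 m/s;  V_Py = rω cosθ + a·ω_rod·cosφ = -1.0397 m/s.
|V_P| = √(V_Px² + V_Py²) = 6.0433 m/s.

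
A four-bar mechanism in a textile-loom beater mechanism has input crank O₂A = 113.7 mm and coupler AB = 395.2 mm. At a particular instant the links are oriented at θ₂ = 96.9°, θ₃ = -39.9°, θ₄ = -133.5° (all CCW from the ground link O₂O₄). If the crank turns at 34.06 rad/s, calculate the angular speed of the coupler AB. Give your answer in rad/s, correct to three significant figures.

7.57

ω₂ = 34.06 rad/s
Differentiating the loop-closure r₂e^{iθ₂}+r₃e^{iθ₃}=r₁+r₄e^{iθ₄} gives r₂ω₂e^{iθ₂}+r₃ω₃e^{iθ₃}=r₄ω₄e^{iθ₄}.
Eliminating the other unknown: ω₃ = r₂ω₂ sin(θ₄−θ₂) / [r₃ sin(θ₃−θ₄)].
Numerator sine = +0.77051; denominator sine = +0.99803.
Result = 0.1137·34.06·(+0.77051) / (0.3952·(+0.99803)) = +7.5653 rad/s; magnitude 7.5653 rad/s.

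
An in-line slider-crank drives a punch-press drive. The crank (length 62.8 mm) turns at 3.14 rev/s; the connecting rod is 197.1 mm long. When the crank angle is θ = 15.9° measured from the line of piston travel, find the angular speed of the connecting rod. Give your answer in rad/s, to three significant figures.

ω = 19.73 rad/s (converted from 3.14 rev/s).
The rod makes angle φ with the slider axis where L sinφ = r sinθ; differentiating, L cosφ·φ̇ = r ω cosθ.
L cosφ = √(L² − r² sin²θ) = 0.19635 m.
|ω_rod| = r ω |cosθ| / √(L² − r² sin²θ) = 0.0628·19.73·0.96174/0.19635 = 6.0688 rad/s.

6.07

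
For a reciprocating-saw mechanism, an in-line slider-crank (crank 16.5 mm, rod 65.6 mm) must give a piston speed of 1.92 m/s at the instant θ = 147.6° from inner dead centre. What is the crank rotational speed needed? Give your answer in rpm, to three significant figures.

For an in-line slider-crank, |v_piston| = rω|sinθ|·[1 + r cosθ/√(L² − r² sin²θ)].
With r = 0.0165 m, L = 0.0656 m, θ = 147.6°: the bracketed kinematic factor |dx/dθ| = 0.0069463 m.
ω = v/|dx/dθ| = 1.92/0.0069463 = 276.41 rad/s.
N = 60ω/(2π) = 2639.5 rpm.

2640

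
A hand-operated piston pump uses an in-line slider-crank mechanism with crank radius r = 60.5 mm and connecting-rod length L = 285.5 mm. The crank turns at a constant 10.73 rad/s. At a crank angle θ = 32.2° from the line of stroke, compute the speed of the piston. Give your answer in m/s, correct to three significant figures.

0.408

ω = 10.73 rad/s
For an in-line slider-crank, x = r cosθ + √(L² − r² sin²θ), so v = −rω sinθ·[1 + r cosθ/√(L² − r² sin²θ)].
With r = 0.0605 m, L = 0.2855 m, θ = 32.2°: √(L² − r² sin²θ) = 0.28367 m.
v = −0.0605·10.73·0.53288·[1 + 0.0605·0.84619/0.28367] = -0.40835 m/s.
|v| = 0.40835 m/s.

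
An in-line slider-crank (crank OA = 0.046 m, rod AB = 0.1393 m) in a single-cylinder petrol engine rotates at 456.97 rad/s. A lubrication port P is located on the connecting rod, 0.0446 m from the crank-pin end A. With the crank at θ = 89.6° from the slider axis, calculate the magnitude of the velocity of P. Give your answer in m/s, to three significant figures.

21.0

ω = 457 rad/s.  Crank-pin speed |V_A| = rω = 21.021 m/s, perpendicular to OA.
Rod angle: sinφ = −(r/L) sinθ ⇒ φ = -19.282°; ω_rod = −rω cosθ/√(L²−r²sin²θ) = -1.1161 rad/s.
V_P = V_A + ω_rod × AP, with AP = 0.0446 m along the rod.
Components: V_Px = −rω sinθ − a·ω_rod·sinφ = -21.037 m/s;  V_Py = rω cosθ + a·ω_rod·cosφ = +0.099765 m/s.
|V_P| = √(V_Px² + V_Py²) = 21.037 m/s.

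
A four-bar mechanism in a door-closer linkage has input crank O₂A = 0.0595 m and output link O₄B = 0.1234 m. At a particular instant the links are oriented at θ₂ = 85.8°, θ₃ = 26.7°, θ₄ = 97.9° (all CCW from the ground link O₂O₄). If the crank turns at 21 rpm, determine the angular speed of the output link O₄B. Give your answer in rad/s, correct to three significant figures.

0.961

ω₂ = 2.199 rad/s (from 21 rpm).
Differentiating the loop-closure r₂e^{iθ₂}+r₃e^{iθ₃}=r₁+r₄e^{iθ₄} gives r₂ω₂e^{iθ₂}+r₃ω₃e^{iθ₃}=r₄ω₄e^{iθ₄}.
Eliminating the other unknown: ω₄ = r₂ω₂ sin(θ₂−θ₃) / [r₄ sin(θ₄−θ₃)].
Numerator sine = +0.85806; denominator sine = +0.94665.
Result = 0.0595·2.199·(+0.85806) / (0.1234·(+0.94665)) = +0.96113 rad/s; magnitude 0.96113 rad/s.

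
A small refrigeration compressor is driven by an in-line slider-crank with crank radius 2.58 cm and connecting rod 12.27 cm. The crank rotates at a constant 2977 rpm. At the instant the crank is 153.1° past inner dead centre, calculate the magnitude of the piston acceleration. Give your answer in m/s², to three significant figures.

1920

ω = 2π·2977/60 = 311.8 rad/s
x(θ) = r cosθ + √(L² − r² sin²θ); with ω constant, a = ω²·d²x/dθ².
d²x/dθ² = −r cosθ − r²(cos2θ)/√u − r⁴ sin²2θ/(4u^{3/2}),  u = L² − r² sin²θ = 0.014919 m².
Substituting r = 0.0258 m, L = 0.1227 m, θ = 153.1°: d²x/dθ² = +0.01975 m.
a = ω²·d²x/dθ² = (311.8)²·(+0.01975) = +1919.5 m/s²;  |a| = 1919.5 m/s².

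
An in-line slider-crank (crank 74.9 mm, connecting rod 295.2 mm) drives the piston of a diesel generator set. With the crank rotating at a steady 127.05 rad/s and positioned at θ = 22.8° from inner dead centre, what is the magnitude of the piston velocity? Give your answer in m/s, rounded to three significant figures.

4.55

ω = 127 rad/s
For an in-line slider-crank, x = r cosθ + √(L² − r² sin²θ), so v = −rω sinθ·[1 + r cosθ/√(L² − r² sin²θ)].
With r = 0.0749 m, L = 0.2952 m, θ = 22.8°: √(L² − r² sin²θ) = 0.29377 m.
v = −0.0749·127·0.38752·[1 + 0.0749·0.92186/0.29377] = -4.5544 m/s.
|v| = 4.5544 m/s.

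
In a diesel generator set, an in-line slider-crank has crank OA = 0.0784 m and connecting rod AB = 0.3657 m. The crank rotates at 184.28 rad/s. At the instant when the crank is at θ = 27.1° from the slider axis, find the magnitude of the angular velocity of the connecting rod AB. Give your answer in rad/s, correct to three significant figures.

ω = 184.3 rad/s
The rod makes angle φ with the slider axis where L sinφ = r sinθ; differentiating, L cosφ·φ̇ = r ω cosθ.
L cosφ = √(L² − r² sin²θ) = 0.36395 m.
|ω_rod| = r ω |cosθ| / √(L² − r² sin²θ) = 0.0784·184.3·0.89021/0.36395 = 35.338 rad/s.

35.3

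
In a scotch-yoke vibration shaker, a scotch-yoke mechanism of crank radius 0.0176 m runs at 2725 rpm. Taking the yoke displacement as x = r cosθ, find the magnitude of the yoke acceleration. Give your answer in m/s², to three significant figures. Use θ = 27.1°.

ω = 285.4 rad/s (from 2725 rpm).
x = r cosθ ⇒ ẍ = −rω² cosθ (ω constant).
|a| = rω²|cosθ| = 0.0176·(285.4)²·|cos 27.1°| = 1275.8 m/s².

1280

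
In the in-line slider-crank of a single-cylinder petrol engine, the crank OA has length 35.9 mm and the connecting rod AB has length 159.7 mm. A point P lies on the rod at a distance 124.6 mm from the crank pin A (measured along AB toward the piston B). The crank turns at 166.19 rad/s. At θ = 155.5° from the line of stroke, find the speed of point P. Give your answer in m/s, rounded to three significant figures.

2.40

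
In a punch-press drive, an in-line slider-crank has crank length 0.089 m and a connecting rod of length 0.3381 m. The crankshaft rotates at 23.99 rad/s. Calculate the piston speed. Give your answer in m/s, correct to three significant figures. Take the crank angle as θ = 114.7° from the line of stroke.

1.72

ω = 23.99 rad/s
For an in-line slider-crank, x = r cosθ + √(L² − r² sin²θ), so v = −rω sinθ·[1 + r cosθ/√(L² − r² sin²θ)].
With r = 0.089 m, L = 0.3381 m, θ = 114.7°: √(L² − r² sin²θ) = 0.32829 m.
v = −0.089·23.99·0.90851·[1 + 0.089·-0.41787/0.32829] = -1.72 m/s.
|v| = 1.72 m/s.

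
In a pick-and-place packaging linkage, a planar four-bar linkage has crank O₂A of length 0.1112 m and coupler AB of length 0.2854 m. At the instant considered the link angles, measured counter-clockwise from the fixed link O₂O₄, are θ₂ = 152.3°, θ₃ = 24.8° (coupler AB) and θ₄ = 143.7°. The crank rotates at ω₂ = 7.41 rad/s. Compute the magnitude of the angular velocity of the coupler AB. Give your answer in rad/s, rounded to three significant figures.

0.493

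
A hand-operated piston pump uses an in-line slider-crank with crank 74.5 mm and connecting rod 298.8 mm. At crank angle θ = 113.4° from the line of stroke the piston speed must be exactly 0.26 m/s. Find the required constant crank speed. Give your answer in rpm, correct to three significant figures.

40.4

For an in-line slider-crank, |v_piston| = rω|sinθ|·[1 + r cosθ/√(L² − r² sin²θ)].
With r = 0.0745 m, L = 0.2988 m, θ = 113.4°: the bracketed kinematic factor |dx/dθ| = 0.061418 m.
ω = v/|dx/dθ| = 0.26/0.061418 = 4.2333 rad/s.
N = 60ω/(2π) = 40.425 rpm.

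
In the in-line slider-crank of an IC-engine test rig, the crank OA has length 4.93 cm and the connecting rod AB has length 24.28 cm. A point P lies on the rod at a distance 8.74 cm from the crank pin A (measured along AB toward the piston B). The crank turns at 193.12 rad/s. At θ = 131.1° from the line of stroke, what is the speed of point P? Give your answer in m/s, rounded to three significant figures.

ω = 193.1 rad/s.  Crank-pin speed |V_A| = rω = 9.5208 m/s, perpendicular to OA.
Rod angle: sinφ = −(r/L) sinθ ⇒ φ = -8.801°; ω_rod = −rω cosθ/√(L²−r²sin²θ) = +26.085 rad/s.
V_P = V_A + ω_rod × AP, with AP = 0.0874 m along the rod.
Components: V_Px = −rω sinθ − a·ω_rod·sinφ = -6.8257 m/s;  V_Py = rω cosθ + a·ω_rod·cosφ = -4.0058 m/s.
|V_P| = √(V_Px² + V_Py²) = 7.9143 m/s.

7.91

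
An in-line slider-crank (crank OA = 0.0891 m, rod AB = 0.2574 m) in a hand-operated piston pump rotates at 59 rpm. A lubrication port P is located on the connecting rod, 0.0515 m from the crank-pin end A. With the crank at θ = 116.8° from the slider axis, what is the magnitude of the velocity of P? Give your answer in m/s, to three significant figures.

ω = 6.178 rad/s.  Crank-pin speed |V_A| = rω = 0.5505 m/s, perpendicular to OA.
Rod angle: sinφ = −(r/L) sinθ ⇒ φ = -17.997°; ω_rod = −rω cosθ/√(L²−r²sin²θ) = +1.0139 rad/s.
V_P = V_A + ω_rod × AP, with AP = 0.0515 m along the rod.
Components: V_Px = −rω sinθ − a·ω_rod·sinφ = -0.47524 m/s;  V_Py = rω cosθ + a·ω_rod·cosφ = -0.19855 m/s.
|V_P| = √(V_Px² + V_Py²) = 0.51504 m/s.

0.515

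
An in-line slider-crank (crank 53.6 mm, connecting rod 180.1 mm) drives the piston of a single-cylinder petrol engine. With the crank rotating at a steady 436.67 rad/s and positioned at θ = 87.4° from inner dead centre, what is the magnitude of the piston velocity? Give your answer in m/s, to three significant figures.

23.7

ω = 436.7 rad/s
For an in-line slider-crank, x = r cosθ + √(L² − r² sin²θ), so v = −rω sinθ·[1 + r cosθ/√(L² − r² sin²θ)].
With r = 0.0536 m, L = 0.1801 m, θ = 87.4°: √(L² − r² sin²θ) = 0.17196 m.
v = −0.0536·436.7·0.99897·[1 + 0.0536·0.04536/0.17196] = -23.712 m/s.
|v| = 23.712 m/s.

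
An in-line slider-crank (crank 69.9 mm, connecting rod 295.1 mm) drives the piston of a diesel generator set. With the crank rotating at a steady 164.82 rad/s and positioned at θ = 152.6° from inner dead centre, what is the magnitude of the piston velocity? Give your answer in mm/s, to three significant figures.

ω = 164.8 rad/s
For an in-line slider-crank, x = r cosθ + √(L² − r² sin²θ), so v = −rω sinθ·[1 + r cosθ/√(L² − r² sin²θ)].
With r = 0.0699 m, L = 0.2951 m, θ = 152.6°: √(L² − r² sin²θ) = 0.29334 m.
v = −0.0699·164.8·0.46020·[1 + 0.0699·-0.88782/0.29334] = -4.1803 m/s.
|v| = 4.1803 m/s = 4180.3 mm/s.

4180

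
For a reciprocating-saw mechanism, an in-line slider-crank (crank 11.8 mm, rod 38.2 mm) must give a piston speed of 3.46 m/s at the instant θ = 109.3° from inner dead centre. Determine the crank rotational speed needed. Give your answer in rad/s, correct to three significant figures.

For an in-line slider-crank, |v_piston| = rω|sinθ|·[1 + r cosθ/√(L² − r² sin²θ)].
With r = 0.0118 m, L = 0.0382 m, θ = 109.3°: the bracketed kinematic factor |dx/dθ| = 0.0099482 m.
ω = v/|dx/dθ| = 3.46/0.0099482 = 347.8 rad/s.

348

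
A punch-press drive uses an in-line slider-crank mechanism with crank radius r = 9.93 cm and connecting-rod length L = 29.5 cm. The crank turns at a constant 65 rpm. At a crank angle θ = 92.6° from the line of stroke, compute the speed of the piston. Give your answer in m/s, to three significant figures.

ω = 2π·65/60 = 6.807 rad/s
For an in-line slider-crank, x = r cosθ + √(L² − r² sin²θ), so v = −rω sinθ·[1 + r cosθ/√(L² − r² sin²θ)].
With r = 0.0993 m, L = 0.295 m, θ = 92.6°: √(L² − r² sin²θ) = 0.27782 m.
v = −0.0993·6.807·0.99897·[1 + 0.0993·-0.04536/0.27782] = -0.66427 m/s.
|v| = 0.66427 m/s.

0.664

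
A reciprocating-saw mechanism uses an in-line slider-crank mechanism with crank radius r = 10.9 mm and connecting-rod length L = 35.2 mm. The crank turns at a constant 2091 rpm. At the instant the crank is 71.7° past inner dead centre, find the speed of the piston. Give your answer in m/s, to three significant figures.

2.50

ω = 2π·2091/60 = 219 rad/s
For an in-line slider-crank, x = r cosθ + √(L² − r² sin²θ), so v = −rω sinθ·[1 + r cosθ/√(L² − r² sin²θ)].
With r = 0.0109 m, L = 0.0352 m, θ = 71.7°: √(L² − r² sin²θ) = 0.033644 m.
v = −0.0109·219·0.94943·[1 + 0.0109·0.31399/0.033644] = -2.4966 m/s.
|v| = 2.4966 m/s.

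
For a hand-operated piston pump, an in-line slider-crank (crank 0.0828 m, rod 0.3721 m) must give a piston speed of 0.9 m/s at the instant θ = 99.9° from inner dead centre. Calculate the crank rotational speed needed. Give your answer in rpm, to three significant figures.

110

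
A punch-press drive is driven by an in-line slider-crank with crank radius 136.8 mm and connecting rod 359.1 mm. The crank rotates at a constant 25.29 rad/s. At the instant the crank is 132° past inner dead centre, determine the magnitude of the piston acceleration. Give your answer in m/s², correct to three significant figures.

ω = 25.29 rad/s
x(θ) = r cosθ + √(L² − r² sin²θ); with ω constant, a = ω²·d²x/dθ².
d²x/dθ² = −r cosθ − r²(cos2θ)/√u − r⁴ sin²2θ/(4u^{3/2}),  u = L² − r² sin²θ = 0.118618 m².
Substituting r = 0.1368 m, L = 0.3591 m, θ = 132°: d²x/dθ² = +0.095097 m.
a = ω²·d²x/dθ² = (25.29)²·(+0.095097) = +60.823 m/s²;  |a| = 60.823 m/s².

60.8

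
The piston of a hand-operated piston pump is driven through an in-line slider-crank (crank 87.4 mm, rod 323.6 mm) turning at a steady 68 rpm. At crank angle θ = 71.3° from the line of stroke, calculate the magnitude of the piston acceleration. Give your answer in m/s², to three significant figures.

0.446

ω = 2π·68/60 = 7.121 rad/s
x(θ) = r cosθ + √(L² − r² sin²θ); with ω constant, a = ω²·d²x/dθ².
d²x/dθ² = −r cosθ − r²(cos2θ)/√u − r⁴ sin²2θ/(4u^{3/2}),  u = L² − r² sin²θ = 0.0978634 m².
Substituting r = 0.0874 m, L = 0.3236 m, θ = 71.3°: d²x/dθ² = -0.0087992 m.
a = ω²·d²x/dθ² = (7.121)²·(-0.0087992) = -0.44619 m/s²;  |a| = 0.44619 m/s².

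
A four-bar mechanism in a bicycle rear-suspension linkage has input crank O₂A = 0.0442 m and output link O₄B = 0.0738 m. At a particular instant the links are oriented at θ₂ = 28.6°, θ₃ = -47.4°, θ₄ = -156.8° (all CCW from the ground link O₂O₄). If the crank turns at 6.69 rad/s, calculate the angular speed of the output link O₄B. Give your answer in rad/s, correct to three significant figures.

ω₂ = 6.69 rad/s
Differentiating the loop-closure r₂e^{iθ₂}+r₃e^{iθ₃}=r₁+r₄e^{iθ₄} gives r₂ω₂e^{iθ₂}+r₃ω₃e^{iθ₃}=r₄ω₄e^{iθ₄}.
Eliminating the other unknown: ω₄ = r₂ω₂ sin(θ₂−θ₃) / [r₄ sin(θ₄−θ₃)].
Numerator sine = +0.97030; denominator sine = -0.94322.
Result = 0.0442·6.69·(+0.97030) / (0.0738·(-0.94322)) = -4.1218 rad/s; magnitude 4.1218 rad/s.

4.12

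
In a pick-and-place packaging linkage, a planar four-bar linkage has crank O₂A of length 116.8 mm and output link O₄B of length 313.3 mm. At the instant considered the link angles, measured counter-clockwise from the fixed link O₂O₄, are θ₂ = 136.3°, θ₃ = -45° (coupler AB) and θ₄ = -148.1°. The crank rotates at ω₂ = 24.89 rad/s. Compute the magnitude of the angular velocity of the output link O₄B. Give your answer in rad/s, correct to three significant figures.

0.216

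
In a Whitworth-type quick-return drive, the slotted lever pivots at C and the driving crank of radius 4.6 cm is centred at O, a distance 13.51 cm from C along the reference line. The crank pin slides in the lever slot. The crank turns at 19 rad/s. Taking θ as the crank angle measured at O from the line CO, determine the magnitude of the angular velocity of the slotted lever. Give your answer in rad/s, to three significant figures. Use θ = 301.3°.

ω = 19 rad/s
Crank pin A relative to C: A = (d + r cosθ, r sinθ); lever angle φ = atan2(r sinθ, d + r cosθ).
Differentiating tanφ: φ̇ = rω(d cosθ + r)/(d² + r² + 2dr cosθ).
d² + r² + 2dr cosθ = |CA|² = 0.0268252 m²;  d cosθ + r = +0.11619 m.
|ω_lever| = |0.046·19·+0.11619| / 0.0268252 = 3.7855 rad/s.

3.79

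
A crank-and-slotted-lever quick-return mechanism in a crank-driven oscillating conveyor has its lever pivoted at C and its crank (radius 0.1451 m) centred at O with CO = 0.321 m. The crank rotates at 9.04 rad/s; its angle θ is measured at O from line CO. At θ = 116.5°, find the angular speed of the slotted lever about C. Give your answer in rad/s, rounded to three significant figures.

0.0297

ω = 9.04 rad/s
Crank pin A relative to C: A = (d + r cosθ, r sinθ); lever angle φ = atan2(r sinθ, d + r cosθ).
Differentiating tanφ: φ̇ = rω(d cosθ + r)/(d² + r² + 2dr cosθ).
d² + r² + 2dr cosθ = |CA|² = 0.0825298 m²;  d cosθ + r = +0.0018705 m.
|ω_lever| = |0.1451·9.04·+0.0018705| / 0.0825298 = 0.029729 rad/s.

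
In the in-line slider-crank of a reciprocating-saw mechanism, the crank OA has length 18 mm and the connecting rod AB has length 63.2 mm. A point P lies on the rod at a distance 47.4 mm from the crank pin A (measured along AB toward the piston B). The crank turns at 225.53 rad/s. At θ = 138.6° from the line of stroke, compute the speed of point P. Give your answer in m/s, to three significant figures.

ω = 225.5 rad/s.  Crank-pin speed |V_A| = rω = 4.0595 m/s, perpendicular to OA.
Rod angle: sinφ = −(r/L) sinθ ⇒ φ = -10.856°; ω_rod = −rω cosθ/√(L²−r²sin²θ) = +49.06 rad/s.
V_P = V_A + ω_rod × AP, with AP = 0.0474 m along the rod.
Components: V_Px = −rω sinθ − a·ω_rod·sinφ = -2.2466 m/s;  V_Py = rω cosθ + a·ω_rod·cosφ = -0.76128 m/s.
|V_P| = √(V_Px² + V_Py²) = 2.3721 m/s.

2.37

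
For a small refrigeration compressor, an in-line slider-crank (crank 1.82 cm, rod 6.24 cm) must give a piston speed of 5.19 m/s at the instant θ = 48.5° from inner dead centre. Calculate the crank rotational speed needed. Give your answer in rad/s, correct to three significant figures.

318

For an in-line slider-crank, |v_piston| = rω|sinθ|·[1 + r cosθ/√(L² − r² sin²θ)].
With r = 0.0182 m, L = 0.0624 m, θ = 48.5°: the bracketed kinematic factor |dx/dθ| = 0.016331 m.
ω = v/|dx/dθ| = 5.19/0.016331 = 317.81 rad/s.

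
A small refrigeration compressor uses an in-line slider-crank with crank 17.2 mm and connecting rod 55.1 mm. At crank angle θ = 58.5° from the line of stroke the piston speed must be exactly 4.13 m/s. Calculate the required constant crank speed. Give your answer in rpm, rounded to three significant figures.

For an in-line slider-crank, |v_piston| = rω|sinθ|·[1 + r cosθ/√(L² − r² sin²θ)].
With r = 0.0172 m, L = 0.0551 m, θ = 58.5°: the bracketed kinematic factor |dx/dθ| = 0.017147 m.
ω = v/|dx/dθ| = 4.13/0.017147 = 240.86 rad/s.
N = 60ω/(2π) = 2300 rpm.

2300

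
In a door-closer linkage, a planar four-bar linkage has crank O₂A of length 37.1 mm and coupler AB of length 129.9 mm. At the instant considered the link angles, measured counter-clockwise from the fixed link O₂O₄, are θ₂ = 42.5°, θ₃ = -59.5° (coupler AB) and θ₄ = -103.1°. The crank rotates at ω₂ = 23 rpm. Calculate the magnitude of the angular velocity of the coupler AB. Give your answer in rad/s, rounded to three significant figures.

0.564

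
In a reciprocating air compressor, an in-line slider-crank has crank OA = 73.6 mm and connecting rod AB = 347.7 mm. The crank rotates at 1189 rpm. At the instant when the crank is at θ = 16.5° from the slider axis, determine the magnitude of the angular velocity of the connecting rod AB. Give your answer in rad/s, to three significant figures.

25.3

ω = 124.5 rad/s (converted from 1189 rpm).
The rod makes angle φ with the slider axis where L sinφ = r sinθ; differentiating, L cosφ·φ̇ = r ω cosθ.
L cosφ = √(L² − r² sin²θ) = 0.34707 m.
|ω_rod| = r ω |cosθ| / √(L² − r² sin²θ) = 0.0736·124.5·0.95882/0.34707 = 25.317 rad/s.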